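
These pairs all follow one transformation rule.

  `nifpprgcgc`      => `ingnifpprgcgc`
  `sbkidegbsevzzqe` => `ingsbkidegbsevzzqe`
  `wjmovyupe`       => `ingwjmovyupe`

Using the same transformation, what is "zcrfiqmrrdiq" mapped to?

ingzcrfiqmrrdiq

Rule — prepend "ing".
Applying that to "zcrfiqmrrdiq" gives "ingzcrfiqmrrdiq".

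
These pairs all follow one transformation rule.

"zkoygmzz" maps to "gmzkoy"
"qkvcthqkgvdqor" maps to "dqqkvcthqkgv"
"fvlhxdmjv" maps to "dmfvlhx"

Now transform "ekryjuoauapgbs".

pgekryjuoaua

What's happening: delete the last 2 characters, then move the last 2 characters to the front (rotate right by 2).
"ekryjuoauapgbs" → "ekryjuoauapg" → "pgekryjuoaua".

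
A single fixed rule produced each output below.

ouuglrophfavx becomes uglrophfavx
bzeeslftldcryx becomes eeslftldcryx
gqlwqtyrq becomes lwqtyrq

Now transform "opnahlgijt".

What's happening: delete the first 2 characters.
"opnahlgijt" → "nahlgijt".

nahlgijt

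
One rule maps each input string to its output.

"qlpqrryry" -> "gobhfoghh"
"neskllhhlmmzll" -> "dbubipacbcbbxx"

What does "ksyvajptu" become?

Rule — shift every letter 10 places backward in the alphabet (wrapping around), then take characters alternately from the front and the back (1st, last, 2nd, 2nd-last, ...).
On "ksyvajptu": the first step gives "aiolqzfjk", and the second then gives "akijoflzq".
(Check on "qlpqrryry": → "gbfghhoho" → "gobhfoghh" ✓)

akijoflzq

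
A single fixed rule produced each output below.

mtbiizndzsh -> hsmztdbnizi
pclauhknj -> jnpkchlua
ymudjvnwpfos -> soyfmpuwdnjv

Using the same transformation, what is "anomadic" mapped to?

The rule is to move the last character to the front, then take characters alternately from the front and the back (1st, last, 2nd, 2nd-last, ...).
Applying both steps to "anomadic": "canomadi", then "ciadnaom".

ciadnaom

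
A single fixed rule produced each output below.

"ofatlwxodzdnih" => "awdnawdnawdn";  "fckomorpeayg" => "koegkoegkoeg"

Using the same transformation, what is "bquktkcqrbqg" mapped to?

What's happening: keep one character in every 3, starting at position 3 (positions 3rd, 6th, 9th, ...), then write the whole string 3 times in a row.
Working it through for "bquktkcqrbqg": intermediate "ukrg", final "ukrgukrgukrg".
(Check on "fckomorpeayg": → "koeg" → "koegkoegkoeg" ✓)

ukrgukrgukrg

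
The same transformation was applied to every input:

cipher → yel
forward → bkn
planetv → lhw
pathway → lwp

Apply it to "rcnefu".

nyj

Each output is the input with this applied: shift every letter 4 places backward in the alphabet (wrapping around), then keep only the first 3 characters.
So "rcnefu" becomes "nyj".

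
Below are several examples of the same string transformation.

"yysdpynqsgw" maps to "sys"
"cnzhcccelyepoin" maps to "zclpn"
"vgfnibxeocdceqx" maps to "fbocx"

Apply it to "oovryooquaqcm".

What's happening: keep one character in every 3, starting at position 3 (positions 3rd, 6th, 9th, ...).
Doing the same to "oovryooquaqcm": "vouc".

vouc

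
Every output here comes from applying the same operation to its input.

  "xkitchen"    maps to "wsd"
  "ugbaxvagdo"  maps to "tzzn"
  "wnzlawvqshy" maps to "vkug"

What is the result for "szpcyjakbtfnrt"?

The pattern: shift every letter 1 place backward in the alphabet (wrapping around), then keep one character in every 3, starting at position 1 (positions 1st, 4th, 7th, ...).
Doing the same to "szpcyjakbtfnrt": "rbzsq".

rbzsq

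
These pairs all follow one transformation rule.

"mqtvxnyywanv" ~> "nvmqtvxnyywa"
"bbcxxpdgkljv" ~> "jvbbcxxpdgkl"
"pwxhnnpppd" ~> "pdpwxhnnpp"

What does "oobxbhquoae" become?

The rule is to move the last 2 characters to the front (rotate right by 2).
Doing the same to "oobxbhquoae": "aeoobxbhquo".

aeoobxbhquo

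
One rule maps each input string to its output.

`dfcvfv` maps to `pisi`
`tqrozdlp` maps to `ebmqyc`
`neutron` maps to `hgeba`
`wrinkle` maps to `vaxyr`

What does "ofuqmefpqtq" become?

Looking at the pairs, the operation is to shift every letter 13 places forward in the alphabet (wrapping around) — i.e. ROT13, then delete the first 2 characters.
Starting from "ofuqmefpqtq": after the first operation, "bshdzrscdgd"; after the second, "hdzrscdgd".

hdzrscdgd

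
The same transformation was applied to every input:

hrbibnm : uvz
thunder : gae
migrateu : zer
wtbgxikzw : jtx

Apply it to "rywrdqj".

The rule is to shift every letter 13 places forward in the alphabet (wrapping around) — i.e. ROT13, then keep one character in every 3, starting at position 1 (positions 1st, 4th, 7th, ...).
"rywrdqj" → "eew".

eew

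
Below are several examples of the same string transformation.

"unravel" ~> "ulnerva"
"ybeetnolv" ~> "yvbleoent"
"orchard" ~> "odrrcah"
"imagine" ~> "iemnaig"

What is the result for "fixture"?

Looking at the pairs, the operation is to take characters alternately from the front and the back (1st, last, 2nd, 2nd-last, ...).
On "fixture" that produces "feirxut".

feirxut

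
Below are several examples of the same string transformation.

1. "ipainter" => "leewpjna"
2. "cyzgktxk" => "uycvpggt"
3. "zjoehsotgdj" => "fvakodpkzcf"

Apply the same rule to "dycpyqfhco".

uzlymudbky

In each case the input is transformed by: swap each adjacent pair of characters (1↔2, 3↔4, ...), then shift every letter 4 places backward in the alphabet (wrapping around).
Starting from "dycpyqfhco": after the first operation, "ydpcqyhfoc"; after the second, "uzlymudbky".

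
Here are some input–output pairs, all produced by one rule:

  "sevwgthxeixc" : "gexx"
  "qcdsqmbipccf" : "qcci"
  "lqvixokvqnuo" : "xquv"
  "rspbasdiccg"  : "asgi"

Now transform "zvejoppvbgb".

Looking at the pairs, the operation is to keep one character in every 3, starting at position 2 (positions 2nd, 5th, 8th, ...), then swap each adjacent pair of characters (1↔2, 3↔4, ...).
"zvejoppvbgb" → "vovb" → "ovbv".
(Check on "lqvixokvqnuo": → "qxvu" → "xquv" ✓)

ovbv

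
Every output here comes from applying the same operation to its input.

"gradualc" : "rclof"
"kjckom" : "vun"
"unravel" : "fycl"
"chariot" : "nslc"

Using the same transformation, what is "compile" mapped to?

The transformation: shift every letter 11 places forward in the alphabet (wrapping around), then delete the last 3 characters.
For "compile", step one produces "nzxatwp"; step two turns that into "nzxa".

nzxa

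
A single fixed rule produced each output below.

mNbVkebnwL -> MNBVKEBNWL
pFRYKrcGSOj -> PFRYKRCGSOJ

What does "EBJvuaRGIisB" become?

EBJVUARGIISB

The transformation: convert every letter to uppercase.
On "EBJvuaRGIisB" that produces "EBJVUARGIISB".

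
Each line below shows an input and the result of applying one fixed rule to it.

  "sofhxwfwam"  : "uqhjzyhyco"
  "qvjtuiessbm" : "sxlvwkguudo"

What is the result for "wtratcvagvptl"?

yvtcvexcixrvn

Each output is the input with this applied: shift every letter 2 places forward in the alphabet (wrapping around).
"wtratcvagvptl" → "yvtcvexcixrvn".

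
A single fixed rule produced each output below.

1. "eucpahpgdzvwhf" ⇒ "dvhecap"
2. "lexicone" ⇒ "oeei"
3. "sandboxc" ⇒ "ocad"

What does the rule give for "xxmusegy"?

eyxu

Looking at the pairs, the operation is to swap the front and back halves of the string, then keep every other character starting from the second (positions 2nd, 4th, 6th, ...).
Starting from "xxmusegy": after the first operation, "segyxxmu"; after the second, "eyxu".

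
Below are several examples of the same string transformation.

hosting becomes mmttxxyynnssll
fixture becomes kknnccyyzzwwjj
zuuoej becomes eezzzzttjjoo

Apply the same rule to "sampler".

xxffrruuqqjjww

The pattern: double every character, then shift every letter 5 places forward in the alphabet (wrapping around).
On "sampler" that produces "xxffrruuqqjjww".
(Check on "zuuoej": → "zzuuuuooeejj" → "eezzzzttjjoo" ✓)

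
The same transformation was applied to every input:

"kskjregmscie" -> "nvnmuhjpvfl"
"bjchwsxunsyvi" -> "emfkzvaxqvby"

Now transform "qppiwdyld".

The transformation: delete the last character, then shift every letter 3 places forward in the alphabet (wrapping around).
"qppiwdyld" → "tsslzgbo".
(Check on "kskjregmscie": → "kskjregmsci" → "nvnmuhjpvfl" ✓)

tsslzgbo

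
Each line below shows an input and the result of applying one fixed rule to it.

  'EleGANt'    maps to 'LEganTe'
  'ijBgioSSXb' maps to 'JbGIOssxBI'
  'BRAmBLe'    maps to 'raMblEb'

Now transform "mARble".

arBLEM

The transformation: flip the case of every letter, then move the first character to the end.
Doing the same to "mARble": "arBLEM".
(Check on "ijBgioSSXb": → "IJbGIOssxB" → "JbGIOssxBI" ✓)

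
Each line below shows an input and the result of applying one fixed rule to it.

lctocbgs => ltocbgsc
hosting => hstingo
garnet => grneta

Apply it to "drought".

doughtr

The pattern: move the first character to the end, then swap the first and last characters.
For "drought", step one produces "roughtd"; step two turns that into "doughtr".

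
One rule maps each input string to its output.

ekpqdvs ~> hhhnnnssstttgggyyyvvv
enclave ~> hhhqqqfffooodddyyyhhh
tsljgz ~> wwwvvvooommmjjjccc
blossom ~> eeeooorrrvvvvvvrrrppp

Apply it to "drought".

Each output is the input with this applied: repeat every character 3 times, then shift every letter 3 places forward in the alphabet (wrapping around).
"drought" → "dddrrrooouuuggghhhttt" → "ggguuurrrxxxjjjkkkwww".

ggguuurrrxxxjjjkkkwww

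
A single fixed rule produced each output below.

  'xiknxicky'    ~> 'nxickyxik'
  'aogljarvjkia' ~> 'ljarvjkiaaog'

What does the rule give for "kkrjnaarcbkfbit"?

What's happening: move the first 3 characters to the end (rotate left by 3).
So "kkrjnaarcbkfbit" becomes "jnaarcbkfbitkkr".

jnaarcbkfbitkkr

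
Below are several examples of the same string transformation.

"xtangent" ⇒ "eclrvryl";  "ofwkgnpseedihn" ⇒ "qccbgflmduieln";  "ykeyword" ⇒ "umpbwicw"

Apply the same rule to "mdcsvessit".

cqqgrkbaqt

What's happening: swap the front and back halves of the string, then shift every letter 2 places backward in the alphabet (wrapping around).
"mdcsvessit" → "essitmdcsv" → "cqqgrkbaqt".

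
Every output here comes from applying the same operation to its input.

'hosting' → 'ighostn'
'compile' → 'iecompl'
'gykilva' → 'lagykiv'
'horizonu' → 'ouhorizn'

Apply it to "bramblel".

llbrambe

Looking at the pairs, the operation is to move the last 2 characters to the front (rotate right by 2), then swap the first and last characters.
On "bramblel" that produces "llbrambe".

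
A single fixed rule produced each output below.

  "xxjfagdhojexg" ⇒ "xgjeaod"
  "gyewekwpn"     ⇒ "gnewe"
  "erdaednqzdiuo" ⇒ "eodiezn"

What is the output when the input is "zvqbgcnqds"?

zdqng

In each case the input is transformed by: keep every other character starting from the first (positions 1st, 3rd, 5th, ...), then take characters alternately from the front and the back (1st, last, 2nd, 2nd-last, ...).
"zvqbgcnqds" → "zqgnd" → "zdqng".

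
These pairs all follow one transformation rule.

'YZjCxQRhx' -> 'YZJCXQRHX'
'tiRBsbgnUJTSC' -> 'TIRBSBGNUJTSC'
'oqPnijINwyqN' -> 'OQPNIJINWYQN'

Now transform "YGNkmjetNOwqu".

YGNKMJETNOWQU

What's happening: convert every letter to uppercase.
Doing the same to "YGNkmjetNOwqu": "YGNKMJETNOWQU".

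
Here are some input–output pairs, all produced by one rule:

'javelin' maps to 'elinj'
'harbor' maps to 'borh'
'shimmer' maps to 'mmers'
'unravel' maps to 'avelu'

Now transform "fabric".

ricf

Rule — move the first character to the end, then delete the first 2 characters.
For "fabric", step one produces "abricf"; step two turns that into "ricf".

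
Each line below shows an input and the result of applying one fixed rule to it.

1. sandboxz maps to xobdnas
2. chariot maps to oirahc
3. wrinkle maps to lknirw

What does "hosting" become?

nitsoh

In each case the input is transformed by: delete the last character, then reverse the string.
"hosting" → "hostin" → "nitsoh".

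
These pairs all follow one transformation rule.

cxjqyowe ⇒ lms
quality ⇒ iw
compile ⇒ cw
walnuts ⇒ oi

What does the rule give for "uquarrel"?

The rule is to shift every letter 12 places backward in the alphabet (wrapping around), then keep one character in every 3, starting at position 2 (positions 2nd, 5th, 8th, ...).
On "uquarrel" that produces "efz".

efz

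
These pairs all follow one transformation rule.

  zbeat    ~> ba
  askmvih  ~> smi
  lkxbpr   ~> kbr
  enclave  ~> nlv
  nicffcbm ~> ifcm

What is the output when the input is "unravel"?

nae

In each case the input is transformed by: keep every other character starting from the second (positions 2nd, 4th, 6th, ...).
On "unravel" that produces "nae".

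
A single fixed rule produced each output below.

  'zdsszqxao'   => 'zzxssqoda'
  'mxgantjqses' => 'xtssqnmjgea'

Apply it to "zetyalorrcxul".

Each output is the input with this applied: sort the characters into reverse alphabetical order.
For "zetyalorrcxul" the result is "zyxutrrolleca".

zyxutrrolleca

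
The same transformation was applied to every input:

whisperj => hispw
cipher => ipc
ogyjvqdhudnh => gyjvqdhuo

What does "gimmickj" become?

What's happening: delete the last 3 characters, then move the first character to the end.
So "gimmickj" becomes "immig".

immig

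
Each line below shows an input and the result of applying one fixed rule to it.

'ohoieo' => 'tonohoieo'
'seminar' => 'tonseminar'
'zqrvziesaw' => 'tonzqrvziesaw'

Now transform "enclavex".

tonenclavex

The rule is to prepend "ton".
On "enclavex" that produces "tonenclavex".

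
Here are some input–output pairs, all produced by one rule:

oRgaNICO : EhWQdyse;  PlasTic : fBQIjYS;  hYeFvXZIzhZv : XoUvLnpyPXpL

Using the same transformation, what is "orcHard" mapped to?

What's happening: flip the case of every letter, then shift every letter 10 places backward in the alphabet (wrapping around).
For "orcHard", step one produces "ORChARD"; step two turns that into "EHSxQHT".
(Check on "PlasTic": → "pLAStIC" → "fBQIjYS" ✓)

EHSxQHT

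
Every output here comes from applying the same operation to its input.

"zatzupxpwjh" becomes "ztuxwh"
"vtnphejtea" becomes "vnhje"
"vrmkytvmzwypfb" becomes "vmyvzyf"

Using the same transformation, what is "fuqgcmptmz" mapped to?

The transformation: keep every other character starting from the first (positions 1st, 3rd, 5th, ...).
On "fuqgcmptmz" that produces "fqcpm".

fqcpm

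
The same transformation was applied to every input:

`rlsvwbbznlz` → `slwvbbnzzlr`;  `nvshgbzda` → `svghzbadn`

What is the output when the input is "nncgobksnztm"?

What's happening: move the first character to the end, then swap each adjacent pair of characters (1↔2, 3↔4, ...).
For "nncgobksnztm", step one produces "ncgobksnztmn"; step two turns that into "cnogkbnstznm".
(Check on "nvshgbzda": → "vshgbzdan" → "svghzbadn" ✓)

cnogkbnstznm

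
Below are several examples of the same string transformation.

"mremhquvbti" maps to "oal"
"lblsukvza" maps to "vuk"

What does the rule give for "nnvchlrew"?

Each output is the input with this applied: keep one character in every 3, starting at position 3 (positions 3rd, 6th, 9th, ...), then shift every letter 10 places forward in the alphabet (wrapping around).
Working it through for "nnvchlrew": intermediate "vlw", final "fvg".

fvg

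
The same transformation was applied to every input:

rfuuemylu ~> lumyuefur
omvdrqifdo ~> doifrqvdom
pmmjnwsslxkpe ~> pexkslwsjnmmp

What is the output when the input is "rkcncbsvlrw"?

Looking at the pairs, the operation is to reverse the string, then swap each adjacent pair of characters (1↔2, 3↔4, ...).
Applying both steps to "rkcncbsvlrw": "wrlvsbcnckr", then "rwvlbsnckcr".

rwvlbsnckcr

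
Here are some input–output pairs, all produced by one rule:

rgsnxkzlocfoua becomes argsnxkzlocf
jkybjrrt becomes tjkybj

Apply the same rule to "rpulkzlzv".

In each case the input is transformed by: move the last character to the front, then delete the last 2 characters.
On "rpulkzlzv" that produces "vrpulkz".

vrpulkz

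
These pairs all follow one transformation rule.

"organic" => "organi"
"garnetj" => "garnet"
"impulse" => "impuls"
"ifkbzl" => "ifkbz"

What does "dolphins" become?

dolphin

The pattern: delete the last character.
On "dolphins" that produces "dolphin".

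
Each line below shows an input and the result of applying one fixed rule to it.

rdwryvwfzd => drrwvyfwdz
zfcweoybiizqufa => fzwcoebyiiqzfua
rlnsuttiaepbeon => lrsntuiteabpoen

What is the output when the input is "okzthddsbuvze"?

kotzdhsdubzve

The rule is to swap each adjacent pair of characters (1↔2, 3↔4, ...).
On "okzthddsbuvze" that produces "kotzdhsdubzve".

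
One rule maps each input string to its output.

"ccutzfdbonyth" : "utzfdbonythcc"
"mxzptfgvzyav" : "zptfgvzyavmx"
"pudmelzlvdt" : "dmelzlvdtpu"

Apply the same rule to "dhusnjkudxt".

usnjkudxtdh

Rule — move the first 2 characters to the end (rotate left by 2).
So "dhusnjkudxt" becomes "usnjkudxtdh".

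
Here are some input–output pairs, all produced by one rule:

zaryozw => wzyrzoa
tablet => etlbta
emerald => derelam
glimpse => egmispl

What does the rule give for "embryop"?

Looking at the pairs, the operation is to swap each adjacent pair of characters (1↔2, 3↔4, ...), then swap the first and last characters.
Applying both steps to "embryop": "merboyp", then "perboym".

perboym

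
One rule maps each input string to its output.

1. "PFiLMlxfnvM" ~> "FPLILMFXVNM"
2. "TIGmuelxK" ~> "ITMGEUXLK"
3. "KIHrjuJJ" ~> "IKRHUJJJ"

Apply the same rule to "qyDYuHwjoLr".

The rule is to swap each adjacent pair of characters (1↔2, 3↔4, ...), then convert every letter to uppercase.
On "qyDYuHwjoLr": the first step gives "yqYDHujwLor", and the second then gives "YQYDHUJWLOR".

YQYDHUJWLOR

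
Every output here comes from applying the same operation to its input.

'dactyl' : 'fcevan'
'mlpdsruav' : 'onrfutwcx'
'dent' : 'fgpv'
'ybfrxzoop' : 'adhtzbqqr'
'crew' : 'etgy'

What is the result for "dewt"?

What's happening: shift every letter 2 places forward in the alphabet (wrapping around).
For "dewt" the result is "fgyv".

fgyv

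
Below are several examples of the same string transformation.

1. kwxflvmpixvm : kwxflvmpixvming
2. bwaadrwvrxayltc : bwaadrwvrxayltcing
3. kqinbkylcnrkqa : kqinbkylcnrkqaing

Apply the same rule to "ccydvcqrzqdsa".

In each case the input is transformed by: append "ing".
For "ccydvcqrzqdsa" the result is "ccydvcqrzqdsaing".

ccydvcqrzqdsaing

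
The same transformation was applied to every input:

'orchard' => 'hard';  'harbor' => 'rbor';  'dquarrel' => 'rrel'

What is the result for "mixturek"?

The rule is to keep only the last 4 characters.
"mixturek" → "urek".

urek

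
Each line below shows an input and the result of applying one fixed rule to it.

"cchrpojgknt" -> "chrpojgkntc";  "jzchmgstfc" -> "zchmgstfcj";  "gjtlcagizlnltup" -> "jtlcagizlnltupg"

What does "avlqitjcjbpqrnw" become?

Looking at the pairs, the operation is to move the first character to the end.
Doing the same to "avlqitjcjbpqrnw": "vlqitjcjbpqrnwa".

vlqitjcjbpqrnwa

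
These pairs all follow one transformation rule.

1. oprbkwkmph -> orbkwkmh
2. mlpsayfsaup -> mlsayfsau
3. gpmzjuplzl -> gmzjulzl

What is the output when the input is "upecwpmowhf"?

uecwmowhf

Each output is the input with this applied: remove every "p".
"upecwpmowhf" → "uecwmowhf".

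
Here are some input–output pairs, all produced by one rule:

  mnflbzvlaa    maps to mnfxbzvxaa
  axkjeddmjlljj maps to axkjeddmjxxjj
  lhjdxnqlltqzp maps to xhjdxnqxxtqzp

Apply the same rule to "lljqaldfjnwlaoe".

The rule is to replace every "l" with "x".
Doing the same to "lljqaldfjnwlaoe": "xxjqaxdfjnwxaoe".

xxjqaxdfjnwxaoe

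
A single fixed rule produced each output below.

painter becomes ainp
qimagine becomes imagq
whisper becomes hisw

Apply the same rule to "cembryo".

embc

Rule — delete the last 3 characters, then move the first character to the end.
For "cembryo", step one produces "cemb"; step two turns that into "embc".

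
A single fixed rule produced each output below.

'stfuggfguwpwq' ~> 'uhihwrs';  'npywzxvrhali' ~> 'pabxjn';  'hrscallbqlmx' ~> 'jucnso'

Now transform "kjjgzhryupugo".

Looking at the pairs, the operation is to keep every other character starting from the first (positions 1st, 3rd, 5th, ...), then shift every letter 2 places forward in the alphabet (wrapping around).
Applying that to "kjjgzhryupugo" gives "mlbtwwq".

mlbtwwq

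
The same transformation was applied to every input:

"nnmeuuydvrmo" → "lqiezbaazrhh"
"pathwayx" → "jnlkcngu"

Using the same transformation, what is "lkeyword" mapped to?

Looking at the pairs, the operation is to shift every letter 13 places forward in the alphabet (wrapping around) — i.e. ROT13, then swap the front and back halves of the string.
For "lkeyword", step one produces "yxrljbeq"; step two turns that into "jbeqyxrl".
(Check on "pathwayx": → "cngujnlk" → "jnlkcngu" ✓)

jbeqyxrl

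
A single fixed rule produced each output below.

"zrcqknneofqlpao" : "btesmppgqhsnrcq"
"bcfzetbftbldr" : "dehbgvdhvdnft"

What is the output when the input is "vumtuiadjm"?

xwovwkcflo

What's happening: shift every letter 2 places forward in the alphabet (wrapping around).
On "vumtuiadjm" that produces "xwovwkcflo".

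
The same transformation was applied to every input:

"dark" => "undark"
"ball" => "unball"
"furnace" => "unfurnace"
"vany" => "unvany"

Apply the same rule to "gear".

ungear

Each output is the input with this applied: prepend "un".
So "gear" becomes "ungear".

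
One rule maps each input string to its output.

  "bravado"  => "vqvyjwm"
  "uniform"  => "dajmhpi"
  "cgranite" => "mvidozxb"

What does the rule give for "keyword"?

trjmyfz

The transformation: move the first 2 characters to the end (rotate left by 2), then shift every letter 5 places backward in the alphabet (wrapping around).
Applying both steps to "keyword": "ywordke", then "trjmyfz".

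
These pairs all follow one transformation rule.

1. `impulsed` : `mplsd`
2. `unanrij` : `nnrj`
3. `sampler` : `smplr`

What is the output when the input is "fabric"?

The transformation: remove every vowel.
Doing the same to "fabric": "fbrc".

fbrc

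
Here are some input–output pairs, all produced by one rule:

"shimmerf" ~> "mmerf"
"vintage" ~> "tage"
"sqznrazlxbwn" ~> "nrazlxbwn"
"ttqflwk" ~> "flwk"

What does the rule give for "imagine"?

gine

Each output is the input with this applied: delete the first 3 characters.
So "imagine" becomes "gine".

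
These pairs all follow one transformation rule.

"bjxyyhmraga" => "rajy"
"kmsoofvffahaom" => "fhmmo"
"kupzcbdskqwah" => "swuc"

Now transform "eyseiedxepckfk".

The rule is to keep one character in every 3, starting at position 2 (positions 2nd, 5th, 8th, ...), then move the first 2 characters to the end (rotate left by 2).
Applying both steps to "eyseiedxepckfk": "yixck", then "xckyi".
(Check on "kupzcbdskqwah": → "ucsw" → "swuc" ✓)

xckyi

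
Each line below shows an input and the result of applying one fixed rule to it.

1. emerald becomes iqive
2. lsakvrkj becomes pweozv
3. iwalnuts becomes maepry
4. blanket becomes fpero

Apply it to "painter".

The rule is to shift every letter 4 places forward in the alphabet (wrapping around), then delete the last 2 characters.
Starting from "painter": after the first operation, "temrxiv"; after the second, "temrx".

temrx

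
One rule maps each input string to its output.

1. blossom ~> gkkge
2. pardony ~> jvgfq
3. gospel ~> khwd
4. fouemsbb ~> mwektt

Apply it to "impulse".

hmdkw

Rule — delete the first 2 characters, then shift every letter 8 places backward in the alphabet (wrapping around).
On "impulse": the first step gives "pulse", and the second then gives "hmdkw".
(Check on "gospel": → "spel" → "khwd" ✓)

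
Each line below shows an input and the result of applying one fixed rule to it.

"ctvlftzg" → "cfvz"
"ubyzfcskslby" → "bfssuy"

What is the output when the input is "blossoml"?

The transformation: keep every other character starting from the first (positions 1st, 3rd, 5th, ...), then sort the characters into alphabetical order.
Working it through for "blossoml": intermediate "bosm", final "bmos".
(Check on "ctvlftzg": → "cvfz" → "cfvz" ✓)

bmos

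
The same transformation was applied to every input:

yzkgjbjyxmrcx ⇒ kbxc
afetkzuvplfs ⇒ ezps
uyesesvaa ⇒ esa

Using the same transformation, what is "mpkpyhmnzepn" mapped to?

khzn

The pattern: keep one character in every 3, starting at position 3 (positions 3rd, 6th, 9th, ...).
For "mpkpyhmnzepn" the result is "khzn".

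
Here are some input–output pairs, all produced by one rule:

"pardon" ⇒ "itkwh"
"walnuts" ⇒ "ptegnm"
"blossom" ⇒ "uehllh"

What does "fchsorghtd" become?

yvalhkzam

The rule is to shift every letter 7 places backward in the alphabet (wrapping around), then delete the last character.
Applying both steps to "fchsorghtd": "yvalhkzamw", then "yvalhkzam".
(Check on "pardon": → "itkwhg" → "itkwh" ✓)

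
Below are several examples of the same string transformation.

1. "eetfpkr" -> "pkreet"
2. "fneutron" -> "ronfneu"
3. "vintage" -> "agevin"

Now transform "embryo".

The transformation: move the last 3 characters to the front (rotate right by 3), then delete the last character.
On "embryo": the first step gives "ryoemb", and the second then gives "ryoem".

ryoem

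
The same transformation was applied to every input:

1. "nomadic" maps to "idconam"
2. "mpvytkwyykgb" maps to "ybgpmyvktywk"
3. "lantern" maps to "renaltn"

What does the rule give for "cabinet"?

The pattern: swap each adjacent pair of characters (1↔2, 3↔4, ...), then move the last 3 characters to the front (rotate right by 3).
For "cabinet", step one produces "acibent"; step two turns that into "entacib".

entacib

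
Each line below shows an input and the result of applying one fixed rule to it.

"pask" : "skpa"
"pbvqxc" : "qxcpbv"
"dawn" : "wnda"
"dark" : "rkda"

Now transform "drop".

Looking at the pairs, the operation is to swap the front and back halves of the string.
So "drop" becomes "opdr".

opdr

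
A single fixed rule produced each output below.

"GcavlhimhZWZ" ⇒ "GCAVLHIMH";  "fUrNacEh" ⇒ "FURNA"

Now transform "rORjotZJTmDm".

RORJOTZJT

What's happening: delete the last 3 characters, then convert every letter to uppercase.
For "rORjotZJTmDm" the result is "RORJOTZJT".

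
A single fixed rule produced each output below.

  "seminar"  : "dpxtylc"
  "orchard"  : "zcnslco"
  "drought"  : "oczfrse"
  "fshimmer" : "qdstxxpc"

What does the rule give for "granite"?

Looking at the pairs, the operation is to shift every letter 11 places forward in the alphabet (wrapping around).
For "granite" the result is "rclytep".

rclytep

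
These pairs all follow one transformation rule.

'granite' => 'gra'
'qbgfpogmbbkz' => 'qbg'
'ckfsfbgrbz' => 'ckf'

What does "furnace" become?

fur

The pattern: keep only the first 3 characters.
So "furnace" becomes "fur".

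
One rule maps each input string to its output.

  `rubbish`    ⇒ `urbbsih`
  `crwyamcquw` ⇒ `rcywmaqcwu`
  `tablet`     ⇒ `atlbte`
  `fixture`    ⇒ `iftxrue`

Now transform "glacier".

The transformation: swap each adjacent pair of characters (1↔2, 3↔4, ...).
So "glacier" becomes "lgcaeir".

lgcaeir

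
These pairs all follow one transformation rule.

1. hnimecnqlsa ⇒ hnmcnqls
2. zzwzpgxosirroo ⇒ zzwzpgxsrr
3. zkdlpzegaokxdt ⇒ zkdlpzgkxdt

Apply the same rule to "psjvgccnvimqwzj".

The transformation: remove every vowel.
For "psjvgccnvimqwzj" the result is "psjvgccnvmqwzj".

psjvgccnvmqwzj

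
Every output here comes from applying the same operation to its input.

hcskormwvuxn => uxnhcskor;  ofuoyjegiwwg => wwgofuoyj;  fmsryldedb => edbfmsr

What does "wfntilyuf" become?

The pattern: move the last 3 characters to the front (rotate right by 3), then delete the last 3 characters.
"wfntilyuf" → "yufwfn".

yufwfn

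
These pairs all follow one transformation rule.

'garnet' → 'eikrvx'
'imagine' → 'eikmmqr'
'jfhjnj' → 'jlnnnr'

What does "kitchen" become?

Looking at the pairs, the operation is to sort the characters into alphabetical order, then shift every letter 4 places forward in the alphabet (wrapping around).
Doing the same to "kitchen": "gilmorx".
(Check on "garnet": → "aegnrt" → "eikrvx" ✓)

gilmorx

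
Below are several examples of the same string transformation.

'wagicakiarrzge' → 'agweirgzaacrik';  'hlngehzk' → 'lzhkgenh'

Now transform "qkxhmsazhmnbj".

kjqnhbxhsmmaz

Each output is the input with this applied: swap each adjacent pair of characters (1↔2, 3↔4, ...), then take characters alternately from the front and the back (1st, last, 2nd, 2nd-last, ...).
Starting from "qkxhmsazhmnbj": after the first operation, "kqhxsmzamhbnj"; after the second, "kjqnhbxhsmmaz".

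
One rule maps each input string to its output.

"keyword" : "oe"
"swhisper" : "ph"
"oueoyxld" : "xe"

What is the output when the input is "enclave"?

an

In each case the input is transformed by: reverse the string, then keep one character in every 3, starting at position 3 (positions 3rd, 6th, 9th, ...).
On "enclave": the first step gives "evalcne", and the second then gives "an".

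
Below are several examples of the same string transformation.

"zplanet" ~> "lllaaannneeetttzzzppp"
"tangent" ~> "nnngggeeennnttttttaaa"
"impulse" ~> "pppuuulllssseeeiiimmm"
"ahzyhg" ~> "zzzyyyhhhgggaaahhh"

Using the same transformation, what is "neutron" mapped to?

uuutttrrrooonnnnnneee

Rule — move the first 2 characters to the end (rotate left by 2), then repeat every character 3 times.
On "neutron" that produces "uuutttrrrooonnnnnneee".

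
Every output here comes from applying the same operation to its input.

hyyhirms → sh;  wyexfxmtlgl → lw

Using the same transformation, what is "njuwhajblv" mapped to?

In each case the input is transformed by: move the last character to the front, then keep only the first 2 characters.
Working it through for "njuwhajblv": intermediate "vnjuwhajbl", final "vn".

vn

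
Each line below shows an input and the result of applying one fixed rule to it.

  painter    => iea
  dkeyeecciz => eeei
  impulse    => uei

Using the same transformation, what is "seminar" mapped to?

The pattern: move the first 2 characters to the end (rotate left by 2), then keep only the vowels.
Starting from "seminar": after the first operation, "minarse"; after the second, "iae".

iae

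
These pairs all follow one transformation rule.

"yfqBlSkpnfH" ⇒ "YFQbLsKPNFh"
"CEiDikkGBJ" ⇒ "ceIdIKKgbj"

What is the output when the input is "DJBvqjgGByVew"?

The pattern: flip the case of every letter.
For "DJBvqjgGByVew" the result is "djbVQJGgbYvEW".

djbVQJGgbYvEW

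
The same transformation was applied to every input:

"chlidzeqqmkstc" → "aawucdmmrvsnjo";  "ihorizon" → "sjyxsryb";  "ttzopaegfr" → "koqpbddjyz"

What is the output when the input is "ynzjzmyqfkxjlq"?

The rule is to shift every letter 10 places forward in the alphabet (wrapping around), then swap the front and back halves of the string.
"ynzjzmyqfkxjlq" → "apuhtvaixjtjwi".

apuhtvaixjtjwi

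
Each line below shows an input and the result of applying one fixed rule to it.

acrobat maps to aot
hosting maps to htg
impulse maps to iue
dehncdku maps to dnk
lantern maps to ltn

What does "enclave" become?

Looking at the pairs, the operation is to keep one character in every 3, starting at position 1 (positions 1st, 4th, 7th, ...).
Applying that to "enclave" gives "ele".

ele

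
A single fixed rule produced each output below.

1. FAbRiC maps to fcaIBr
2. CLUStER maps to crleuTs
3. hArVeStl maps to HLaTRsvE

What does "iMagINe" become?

The rule is to take characters alternately from the front and the back (1st, last, 2nd, 2nd-last, ...), then flip the case of every letter.
On "iMagINe": the first step gives "ieMNaIg", and the second then gives "IEmnAiG".

IEmnAiG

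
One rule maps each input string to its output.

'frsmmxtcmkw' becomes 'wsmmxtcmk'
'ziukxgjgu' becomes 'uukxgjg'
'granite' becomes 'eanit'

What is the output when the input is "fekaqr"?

rkaq

Rule — delete the first 2 characters, then move the last character to the front.
For "fekaqr", step one produces "kaqr"; step two turns that into "rkaq".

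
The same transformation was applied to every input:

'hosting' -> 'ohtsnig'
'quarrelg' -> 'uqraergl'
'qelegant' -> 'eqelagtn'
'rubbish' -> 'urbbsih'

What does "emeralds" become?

merelasd

The transformation: swap each adjacent pair of characters (1↔2, 3↔4, ...).
Doing the same to "emeralds": "merelasd".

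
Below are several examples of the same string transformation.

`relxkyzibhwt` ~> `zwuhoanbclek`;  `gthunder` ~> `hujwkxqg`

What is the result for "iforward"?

ugliruzd

The transformation: shift every letter 3 places forward in the alphabet (wrapping around), then move the last 2 characters to the front (rotate right by 2).
Working it through for "iforward": intermediate "liruzdug", final "ugliruzd".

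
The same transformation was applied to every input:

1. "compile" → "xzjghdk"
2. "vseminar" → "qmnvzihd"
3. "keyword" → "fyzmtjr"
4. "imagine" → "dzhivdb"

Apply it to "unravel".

The pattern: shift every letter 5 places backward in the alphabet (wrapping around), then take characters alternately from the front and the back (1st, last, 2nd, 2nd-last, ...).
"unravel" → "pimvqzg" → "pgizmqv".

pgizmqv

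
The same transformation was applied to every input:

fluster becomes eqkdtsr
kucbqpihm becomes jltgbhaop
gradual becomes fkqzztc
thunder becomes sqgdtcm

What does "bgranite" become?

Each output is the input with this applied: shift every letter 1 place backward in the alphabet (wrapping around), then take characters alternately from the front and the back (1st, last, 2nd, 2nd-last, ...).
"bgranite" → "afqzmhsd" → "adfsqhzm".

adfsqhzm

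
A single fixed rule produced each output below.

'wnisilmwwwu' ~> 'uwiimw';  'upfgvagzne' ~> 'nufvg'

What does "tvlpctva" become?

vtlc

Each output is the input with this applied: keep every other character starting from the first (positions 1st, 3rd, 5th, ...), then move the last character to the front.
For "tvlpctva", step one produces "tlcv"; step two turns that into "vtlc".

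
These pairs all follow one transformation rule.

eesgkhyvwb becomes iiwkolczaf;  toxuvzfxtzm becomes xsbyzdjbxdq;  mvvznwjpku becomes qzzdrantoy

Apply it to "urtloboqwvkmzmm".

In each case the input is transformed by: shift every letter 4 places forward in the alphabet (wrapping around).
On "urtloboqwvkmzmm" that produces "yvxpsfsuazoqdqq".

yvxpsfsuazoqdqq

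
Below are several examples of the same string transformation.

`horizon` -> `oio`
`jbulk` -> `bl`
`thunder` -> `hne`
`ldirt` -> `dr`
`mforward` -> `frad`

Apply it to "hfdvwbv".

fvb

Looking at the pairs, the operation is to keep every other character starting from the second (positions 2nd, 4th, 6th, ...).
So "hfdvwbv" becomes "fvb".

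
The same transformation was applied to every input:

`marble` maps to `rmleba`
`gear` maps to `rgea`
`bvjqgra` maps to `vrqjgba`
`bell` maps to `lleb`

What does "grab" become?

What's happening: sort the characters into reverse alphabetical order.
Doing the same to "grab": "rgba".

rgba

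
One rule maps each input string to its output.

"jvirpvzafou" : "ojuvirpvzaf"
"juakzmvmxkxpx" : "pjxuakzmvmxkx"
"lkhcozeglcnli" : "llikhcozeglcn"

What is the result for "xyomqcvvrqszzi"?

What's happening: swap the first and last characters, then move the last 2 characters to the front (rotate right by 2).
Working it through for "xyomqcvvrqszzi": intermediate "iyomqcvvrqszzx", final "zxiyomqcvvrqsz".

zxiyomqcvvrqsz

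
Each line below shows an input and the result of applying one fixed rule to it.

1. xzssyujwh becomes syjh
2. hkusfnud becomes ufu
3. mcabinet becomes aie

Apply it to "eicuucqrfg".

In each case the input is transformed by: delete the first 2 characters, then keep every other character starting from the first (positions 1st, 3rd, 5th, ...).
Starting from "eicuucqrfg": after the first operation, "cuucqrfg"; after the second, "cuqf".
(Check on "hkusfnud": → "usfnud" → "ufu" ✓)

cuqf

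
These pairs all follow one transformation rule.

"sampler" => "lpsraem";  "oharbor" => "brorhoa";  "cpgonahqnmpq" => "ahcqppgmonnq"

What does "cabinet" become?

The rule is to take characters alternately from the front and the back (1st, last, 2nd, 2nd-last, ...), then move the last 2 characters to the front (rotate right by 2).
Working it through for "cabinet": intermediate "ctaebni", final "nictaeb".

nictaeb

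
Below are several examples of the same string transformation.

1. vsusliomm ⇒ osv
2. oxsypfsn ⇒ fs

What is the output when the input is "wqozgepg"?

eo

The rule is to reverse the string, then keep one character in every 3, starting at position 3 (positions 3rd, 6th, 9th, ...).
"wqozgepg" → "gpegzoqw" → "eo".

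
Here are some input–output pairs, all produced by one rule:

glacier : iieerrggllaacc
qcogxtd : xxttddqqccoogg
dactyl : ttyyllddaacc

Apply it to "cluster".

tteerrcclluuss

Looking at the pairs, the operation is to move the last 3 characters to the front (rotate right by 3), then double every character.
Working it through for "cluster": intermediate "terclus", final "tteerrcclluuss".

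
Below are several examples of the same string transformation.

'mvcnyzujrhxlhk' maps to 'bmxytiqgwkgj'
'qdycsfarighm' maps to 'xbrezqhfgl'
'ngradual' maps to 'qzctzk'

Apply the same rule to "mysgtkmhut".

rfsjlgts

The rule is to shift every letter 1 place backward in the alphabet (wrapping around), then delete the first 2 characters.
Applying both steps to "mysgtkmhut": "lxrfsjlgts", then "rfsjlgts".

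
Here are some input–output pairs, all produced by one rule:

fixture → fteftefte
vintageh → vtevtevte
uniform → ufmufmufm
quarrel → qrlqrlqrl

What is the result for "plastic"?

Rule — keep one character in every 3, starting at position 1 (positions 1st, 4th, 7th, ...), then write the whole string 3 times in a row.
"plastic" → "psc" → "pscpscpsc".

pscpscpsc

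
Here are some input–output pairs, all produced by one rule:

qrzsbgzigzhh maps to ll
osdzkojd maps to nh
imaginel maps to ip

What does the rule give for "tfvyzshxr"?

bv

The rule is to shift every letter 4 places forward in the alphabet (wrapping around), then keep only the last 2 characters.
"tfvyzshxr" → "xjzcdwlbv" → "bv".
(Check on "osdzkojd": → "swhdosnh" → "nh" ✓)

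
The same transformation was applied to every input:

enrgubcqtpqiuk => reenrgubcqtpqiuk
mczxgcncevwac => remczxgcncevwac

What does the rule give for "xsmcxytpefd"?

rexsmcxytpefd

What's happening: prepend "re".
So "xsmcxytpefd" becomes "rexsmcxytpefd".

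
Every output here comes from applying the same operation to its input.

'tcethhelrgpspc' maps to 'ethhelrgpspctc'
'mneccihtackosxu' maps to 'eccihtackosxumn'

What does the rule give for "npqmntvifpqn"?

In each case the input is transformed by: move the first 2 characters to the end (rotate left by 2).
Doing the same to "npqmntvifpqn": "qmntvifpqnnp".

qmntvifpqnnp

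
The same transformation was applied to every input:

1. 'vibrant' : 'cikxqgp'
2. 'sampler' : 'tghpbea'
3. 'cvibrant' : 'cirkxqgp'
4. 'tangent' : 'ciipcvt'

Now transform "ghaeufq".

In each case the input is transformed by: move the last 2 characters to the front (rotate right by 2), then shift every letter 11 places backward in the alphabet (wrapping around).
"ghaeufq" → "fqghaeu" → "ufvwptj".

ufvwptj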